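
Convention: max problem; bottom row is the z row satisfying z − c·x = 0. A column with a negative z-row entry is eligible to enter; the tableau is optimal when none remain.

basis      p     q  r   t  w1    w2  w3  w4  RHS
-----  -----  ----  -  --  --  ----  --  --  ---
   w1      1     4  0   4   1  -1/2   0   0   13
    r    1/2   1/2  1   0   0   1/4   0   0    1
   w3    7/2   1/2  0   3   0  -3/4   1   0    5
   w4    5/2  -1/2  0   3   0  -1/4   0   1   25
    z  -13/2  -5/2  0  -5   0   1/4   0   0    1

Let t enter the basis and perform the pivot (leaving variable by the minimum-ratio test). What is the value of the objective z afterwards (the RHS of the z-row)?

Ratio test on column t — row 1: 13/4 = 13/4; row 2: entry 0 ≤ 0; row 3: 5/3 = 5/3; row 4: 25/3 = 25/3. Minimum is 5/3 at row 3 (w3 leaves); pivot element 3.
Pivot on row 3; the z-row RHS becomes 1 − (-5)·(5/3) = 28/3.

28/3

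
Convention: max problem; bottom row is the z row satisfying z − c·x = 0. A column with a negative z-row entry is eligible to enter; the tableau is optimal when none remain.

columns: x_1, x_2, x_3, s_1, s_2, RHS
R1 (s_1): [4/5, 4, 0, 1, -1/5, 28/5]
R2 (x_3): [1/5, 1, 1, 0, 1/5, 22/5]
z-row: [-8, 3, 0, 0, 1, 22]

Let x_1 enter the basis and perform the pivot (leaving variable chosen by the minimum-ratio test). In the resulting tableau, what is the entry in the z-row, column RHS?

78

Ratio test on column x_1 — row 1: (28/5)/(4/5) = 7; row 2: (22/5)/(1/5) = 22. Minimum is 7 at row 1 (s_1 leaves); pivot element 4/5.
Divide row 1 by 4/5; eliminate column x_1 from the other rows.
z-row update in column RHS: 22 − (-8)·7 = 78.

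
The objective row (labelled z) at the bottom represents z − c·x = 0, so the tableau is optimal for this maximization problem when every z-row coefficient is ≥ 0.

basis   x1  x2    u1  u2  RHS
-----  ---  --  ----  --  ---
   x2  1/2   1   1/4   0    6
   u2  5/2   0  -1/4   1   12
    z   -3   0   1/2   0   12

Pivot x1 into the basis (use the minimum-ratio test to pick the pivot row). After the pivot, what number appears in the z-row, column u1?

Ratio test on column x1 — row 1: 6/(1/2) = 12; row 2: 12/(5/2) = 24/5. Minimum is 24/5 at row 2 (u2 leaves); pivot element 5/2.
Divide row 2 by 5/2; eliminate column x1 from the other rows.
z-row update in column u1: 1/2 − (-3)·(-1/10) = 1/5.

1/5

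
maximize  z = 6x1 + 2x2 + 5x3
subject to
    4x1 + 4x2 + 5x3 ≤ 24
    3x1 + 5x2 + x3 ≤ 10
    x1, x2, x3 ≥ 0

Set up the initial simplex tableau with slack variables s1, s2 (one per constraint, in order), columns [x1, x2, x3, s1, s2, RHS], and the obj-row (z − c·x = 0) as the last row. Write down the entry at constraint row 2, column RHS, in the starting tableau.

10

The RHS of constraint 2 is b_2 = 10.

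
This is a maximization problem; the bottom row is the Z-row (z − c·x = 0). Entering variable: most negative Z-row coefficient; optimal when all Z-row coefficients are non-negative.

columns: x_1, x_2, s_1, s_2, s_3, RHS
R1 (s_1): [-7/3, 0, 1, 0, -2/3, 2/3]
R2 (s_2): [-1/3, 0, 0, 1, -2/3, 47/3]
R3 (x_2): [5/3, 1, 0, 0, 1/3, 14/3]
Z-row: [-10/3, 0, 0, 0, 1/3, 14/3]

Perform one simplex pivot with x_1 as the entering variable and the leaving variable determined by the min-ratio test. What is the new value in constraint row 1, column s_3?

-1/5

Ratio test on column x_1 — row 1: entry -7/3 ≤ 0; row 2: entry -1/3 ≤ 0; row 3: (14/3)/(5/3) = 14/5. Minimum is 14/5 at row 3 (x_2 leaves); pivot element 5/3.
Divide row 3 by 5/3; eliminate column x_1 from the other rows.
Row 1 update in column s_3: -2/3 − (-7/3)·(1/5) = -1/5.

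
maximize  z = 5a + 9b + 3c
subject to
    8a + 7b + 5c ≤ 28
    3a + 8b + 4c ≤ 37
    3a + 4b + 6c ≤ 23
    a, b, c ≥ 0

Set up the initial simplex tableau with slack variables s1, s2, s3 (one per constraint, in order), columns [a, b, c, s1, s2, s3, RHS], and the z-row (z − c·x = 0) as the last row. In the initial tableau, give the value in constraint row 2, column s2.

Slack s2 belongs to constraint 2; its column is the unit vector e_2, so the entry in row 2 is 1.

1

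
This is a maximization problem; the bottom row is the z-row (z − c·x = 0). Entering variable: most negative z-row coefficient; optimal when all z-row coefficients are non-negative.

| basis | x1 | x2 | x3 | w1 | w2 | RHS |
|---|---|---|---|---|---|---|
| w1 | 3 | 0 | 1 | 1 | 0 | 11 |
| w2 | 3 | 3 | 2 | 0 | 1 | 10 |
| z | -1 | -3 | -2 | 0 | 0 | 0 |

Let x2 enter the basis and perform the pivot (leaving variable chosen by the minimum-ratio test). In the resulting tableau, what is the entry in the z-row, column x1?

2

Ratio test on column x2 — row 1: entry 0 ≤ 0; row 2: 10/3 = 10/3. Minimum is 10/3 at row 2 (w2 leaves); pivot element 3.
Divide row 2 by 3; eliminate column x2 from the other rows.
z-row update in column x1: -1 − (-3)·1 = 2.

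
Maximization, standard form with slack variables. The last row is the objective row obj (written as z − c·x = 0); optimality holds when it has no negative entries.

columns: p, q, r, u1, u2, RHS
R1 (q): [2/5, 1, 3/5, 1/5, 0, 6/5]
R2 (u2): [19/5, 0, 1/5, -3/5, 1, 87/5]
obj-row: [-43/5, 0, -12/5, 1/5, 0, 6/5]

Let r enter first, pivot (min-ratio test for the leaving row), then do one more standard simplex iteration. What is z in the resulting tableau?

Ratio test on column r — row 1: (6/5)/(3/5) = 2; row 2: (87/5)/(1/5) = 87. Minimum is 2 at row 1 (q leaves); pivot element 3/5.
Pivot on row 1; the obj-row RHS becomes 6/5 − (-12/5)·2 = 6.
Next entering variable (most negative obj-row entry -7): p.
Ratio test on column p — row 1: 2/(2/3) = 3; row 2: 17/(11/3) = 51/11. Minimum is 3 at row 1 (r leaves); pivot element 2/3.
After the second pivot the obj-row RHS is 6 − (-7)·3 = 27.

27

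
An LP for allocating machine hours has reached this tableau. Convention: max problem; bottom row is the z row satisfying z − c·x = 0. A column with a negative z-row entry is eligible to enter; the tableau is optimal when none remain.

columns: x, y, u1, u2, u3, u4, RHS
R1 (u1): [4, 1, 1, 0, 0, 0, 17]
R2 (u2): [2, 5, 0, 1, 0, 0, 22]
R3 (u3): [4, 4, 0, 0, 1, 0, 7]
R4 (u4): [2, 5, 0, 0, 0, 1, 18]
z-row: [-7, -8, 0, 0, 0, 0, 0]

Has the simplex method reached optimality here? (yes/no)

The z-row has a negative entry -8 in column y, so it is not optimal.

no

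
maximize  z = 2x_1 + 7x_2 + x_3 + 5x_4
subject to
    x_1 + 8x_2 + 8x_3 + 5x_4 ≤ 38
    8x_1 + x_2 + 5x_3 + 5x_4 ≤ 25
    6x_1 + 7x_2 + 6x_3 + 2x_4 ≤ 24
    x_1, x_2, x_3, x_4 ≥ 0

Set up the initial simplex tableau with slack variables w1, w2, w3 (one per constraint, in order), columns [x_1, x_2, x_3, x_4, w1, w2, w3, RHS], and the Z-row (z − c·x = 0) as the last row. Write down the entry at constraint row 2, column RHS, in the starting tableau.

25

The RHS of constraint 2 is b_2 = 25.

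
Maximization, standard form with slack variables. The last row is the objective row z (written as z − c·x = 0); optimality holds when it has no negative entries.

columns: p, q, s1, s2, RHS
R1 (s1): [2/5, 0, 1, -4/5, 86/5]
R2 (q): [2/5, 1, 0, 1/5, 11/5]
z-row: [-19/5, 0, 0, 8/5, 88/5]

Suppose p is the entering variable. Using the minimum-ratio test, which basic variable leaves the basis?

q

Column p entries and ratios — s1: (86/5)/(2/5) = 43; q: (11/5)/(2/5) = 11/2.
Smallest ratio is 11/2 in the row of q, so q leaves.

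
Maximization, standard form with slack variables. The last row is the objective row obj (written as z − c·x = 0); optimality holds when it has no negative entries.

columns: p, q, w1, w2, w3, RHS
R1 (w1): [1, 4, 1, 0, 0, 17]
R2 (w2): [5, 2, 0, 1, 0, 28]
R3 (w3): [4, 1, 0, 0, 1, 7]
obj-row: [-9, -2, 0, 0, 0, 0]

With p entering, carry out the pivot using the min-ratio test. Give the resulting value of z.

63/4

Ratio test on column p — row 1: 17/1 = 17; row 2: 28/5 = 28/5; row 3: 7/4 = 7/4. Minimum is 7/4 at row 3 (w3 leaves); pivot element 4.
Pivot on row 3; the obj-row RHS becomes 0 − (-9)·(7/4) = 63/4.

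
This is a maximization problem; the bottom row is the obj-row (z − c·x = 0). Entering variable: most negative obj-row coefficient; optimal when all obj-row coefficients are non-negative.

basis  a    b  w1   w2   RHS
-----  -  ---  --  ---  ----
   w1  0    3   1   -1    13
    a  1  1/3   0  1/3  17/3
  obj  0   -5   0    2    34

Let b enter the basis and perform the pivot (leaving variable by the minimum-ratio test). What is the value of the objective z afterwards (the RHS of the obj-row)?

Ratio test on column b — row 1: 13/3 = 13/3; row 2: (17/3)/(1/3) = 17. Minimum is 13/3 at row 1 (w1 leaves); pivot element 3.
Pivot on row 1; the obj-row RHS becomes 34 − (-5)·(13/3) = 167/3.

167/3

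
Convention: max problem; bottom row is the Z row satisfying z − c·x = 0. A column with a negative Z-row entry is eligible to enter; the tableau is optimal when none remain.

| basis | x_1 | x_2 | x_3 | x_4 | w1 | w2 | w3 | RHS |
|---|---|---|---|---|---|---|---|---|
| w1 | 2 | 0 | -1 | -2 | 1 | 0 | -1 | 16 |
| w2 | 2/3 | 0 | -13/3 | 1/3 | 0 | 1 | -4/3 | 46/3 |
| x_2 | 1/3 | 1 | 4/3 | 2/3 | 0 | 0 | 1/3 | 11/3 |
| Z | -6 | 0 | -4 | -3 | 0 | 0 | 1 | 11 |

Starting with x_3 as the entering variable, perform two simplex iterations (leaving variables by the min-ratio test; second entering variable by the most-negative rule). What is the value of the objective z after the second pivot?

Ratio test on column x_3 — row 1: entry -1 ≤ 0; row 2: entry -13/3 ≤ 0; row 3: (11/3)/(4/3) = 11/4. Minimum is 11/4 at row 3 (x_2 leaves); pivot element 4/3.
Pivot on row 3; the Z-row RHS becomes 11 − (-4)·(11/4) = 22.
Next entering variable (most negative Z-row entry -5): x_1.
Ratio test on column x_1 — row 1: (75/4)/(9/4) = 25/3; row 2: (109/4)/(7/4) = 109/7; row 3: (11/4)/(1/4) = 11. Minimum is 25/3 at row 1 (w1 leaves); pivot element 9/4.
After the second pivot the Z-row RHS is 22 − (-5)·(25/3) = 191/3.

191/3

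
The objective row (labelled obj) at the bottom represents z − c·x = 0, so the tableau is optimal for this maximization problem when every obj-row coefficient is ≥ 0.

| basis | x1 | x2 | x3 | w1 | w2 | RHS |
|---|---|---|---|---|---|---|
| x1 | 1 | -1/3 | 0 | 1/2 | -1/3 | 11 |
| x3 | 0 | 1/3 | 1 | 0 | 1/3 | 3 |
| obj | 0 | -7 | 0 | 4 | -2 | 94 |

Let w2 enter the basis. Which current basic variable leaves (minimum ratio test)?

x3

Column w2 entries and ratios — x1: -1/3 ≤ 0, skip; x3: 3/(1/3) = 9.
Smallest ratio is 9 in the row of x3, so x3 leaves.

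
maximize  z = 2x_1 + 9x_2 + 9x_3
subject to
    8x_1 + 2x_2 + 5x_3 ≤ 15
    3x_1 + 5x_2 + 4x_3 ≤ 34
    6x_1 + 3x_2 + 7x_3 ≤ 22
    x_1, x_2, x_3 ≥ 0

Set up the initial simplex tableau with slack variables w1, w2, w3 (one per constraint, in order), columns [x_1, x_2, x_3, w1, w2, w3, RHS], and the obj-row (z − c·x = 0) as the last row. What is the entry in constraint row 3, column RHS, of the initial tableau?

22

The RHS of constraint 3 is b_3 = 22.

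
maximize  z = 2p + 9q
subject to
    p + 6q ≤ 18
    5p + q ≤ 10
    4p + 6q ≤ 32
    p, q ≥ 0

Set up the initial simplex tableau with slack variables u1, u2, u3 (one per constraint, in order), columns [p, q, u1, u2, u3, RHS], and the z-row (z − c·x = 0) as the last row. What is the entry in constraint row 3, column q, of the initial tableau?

Constraint 3 has coefficient 6 on q.

6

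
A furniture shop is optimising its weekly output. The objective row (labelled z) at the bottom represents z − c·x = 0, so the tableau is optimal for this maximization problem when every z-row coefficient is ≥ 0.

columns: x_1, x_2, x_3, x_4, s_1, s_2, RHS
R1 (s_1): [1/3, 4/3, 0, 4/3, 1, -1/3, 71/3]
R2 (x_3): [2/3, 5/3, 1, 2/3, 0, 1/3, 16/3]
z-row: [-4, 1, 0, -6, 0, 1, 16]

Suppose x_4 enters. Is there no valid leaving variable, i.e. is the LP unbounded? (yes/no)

Column x_4 has positive entries in row(s) 1, 2, so the ratio test bounds it — not unbounded.

no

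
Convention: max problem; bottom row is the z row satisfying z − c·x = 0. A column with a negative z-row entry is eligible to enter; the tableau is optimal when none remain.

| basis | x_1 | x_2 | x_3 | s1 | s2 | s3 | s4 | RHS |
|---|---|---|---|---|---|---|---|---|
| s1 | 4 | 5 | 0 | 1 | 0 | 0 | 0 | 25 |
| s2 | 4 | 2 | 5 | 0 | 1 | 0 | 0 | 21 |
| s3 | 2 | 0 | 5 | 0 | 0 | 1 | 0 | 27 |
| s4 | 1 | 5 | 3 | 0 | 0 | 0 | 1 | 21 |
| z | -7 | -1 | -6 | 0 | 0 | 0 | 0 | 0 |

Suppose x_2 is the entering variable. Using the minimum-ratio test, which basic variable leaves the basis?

s4

Column x_2 entries and ratios — s1: 25/5 = 5; s2: 21/2 = 21/2; s3: 0 ≤ 0, skip; s4: 21/5 = 21/5.
Smallest ratio is 21/5 in the row of s4, so s4 leaves.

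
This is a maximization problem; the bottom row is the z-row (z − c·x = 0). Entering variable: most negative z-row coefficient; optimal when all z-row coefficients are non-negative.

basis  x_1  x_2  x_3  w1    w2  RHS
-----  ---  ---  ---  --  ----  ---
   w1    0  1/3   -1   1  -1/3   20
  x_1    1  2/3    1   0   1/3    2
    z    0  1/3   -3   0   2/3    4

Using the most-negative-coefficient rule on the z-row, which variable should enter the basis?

x_3

Negative z-row entries: x_3: -3.
The most negative is -3 in column x_3, so x_3 enters.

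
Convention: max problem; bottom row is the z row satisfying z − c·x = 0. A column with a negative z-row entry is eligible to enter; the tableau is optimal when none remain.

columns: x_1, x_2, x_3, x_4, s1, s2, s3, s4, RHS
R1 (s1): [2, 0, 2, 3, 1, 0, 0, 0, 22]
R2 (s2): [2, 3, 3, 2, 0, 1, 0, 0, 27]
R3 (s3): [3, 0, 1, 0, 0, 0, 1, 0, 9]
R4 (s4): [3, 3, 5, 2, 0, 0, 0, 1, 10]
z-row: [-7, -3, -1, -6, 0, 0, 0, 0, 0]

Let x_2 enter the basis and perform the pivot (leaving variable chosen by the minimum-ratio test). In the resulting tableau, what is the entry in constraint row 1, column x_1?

2

Ratio test on column x_2 — row 1: entry 0 ≤ 0; row 2: 27/3 = 9; row 3: entry 0 ≤ 0; row 4: 10/3 = 10/3. Minimum is 10/3 at row 4 (s4 leaves); pivot element 3.
Divide row 4 by 3; eliminate column x_2 from the other rows.
Row 1 update in column x_1: 2 − 0·1 = 2.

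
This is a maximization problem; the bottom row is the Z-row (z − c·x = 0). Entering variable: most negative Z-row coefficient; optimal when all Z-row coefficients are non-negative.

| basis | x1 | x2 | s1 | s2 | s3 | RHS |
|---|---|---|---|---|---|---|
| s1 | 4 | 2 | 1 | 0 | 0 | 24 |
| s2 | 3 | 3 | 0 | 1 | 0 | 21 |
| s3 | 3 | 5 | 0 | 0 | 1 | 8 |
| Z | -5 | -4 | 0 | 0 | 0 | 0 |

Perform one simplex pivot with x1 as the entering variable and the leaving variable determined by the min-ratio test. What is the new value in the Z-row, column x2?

Ratio test on column x1 — row 1: 24/4 = 6; row 2: 21/3 = 7; row 3: 8/3 = 8/3. Minimum is 8/3 at row 3 (s3 leaves); pivot element 3.
Divide row 3 by 3; eliminate column x1 from the other rows.
Z-row update in column x2: -4 − (-5)·(5/3) = 13/3.

13/3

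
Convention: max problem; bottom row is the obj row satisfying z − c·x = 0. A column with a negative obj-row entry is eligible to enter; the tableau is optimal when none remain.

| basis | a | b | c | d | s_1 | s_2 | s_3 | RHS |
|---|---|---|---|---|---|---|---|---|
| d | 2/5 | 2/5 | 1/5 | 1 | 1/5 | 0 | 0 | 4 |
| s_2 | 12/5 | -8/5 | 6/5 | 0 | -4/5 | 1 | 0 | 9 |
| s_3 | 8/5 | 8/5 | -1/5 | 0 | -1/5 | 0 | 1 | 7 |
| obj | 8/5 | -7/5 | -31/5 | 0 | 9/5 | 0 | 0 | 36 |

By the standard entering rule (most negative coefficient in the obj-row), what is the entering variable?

Negative obj-row entries: b: -7/5, c: -31/5.
The most negative is -31/5 in column c, so c enters.

c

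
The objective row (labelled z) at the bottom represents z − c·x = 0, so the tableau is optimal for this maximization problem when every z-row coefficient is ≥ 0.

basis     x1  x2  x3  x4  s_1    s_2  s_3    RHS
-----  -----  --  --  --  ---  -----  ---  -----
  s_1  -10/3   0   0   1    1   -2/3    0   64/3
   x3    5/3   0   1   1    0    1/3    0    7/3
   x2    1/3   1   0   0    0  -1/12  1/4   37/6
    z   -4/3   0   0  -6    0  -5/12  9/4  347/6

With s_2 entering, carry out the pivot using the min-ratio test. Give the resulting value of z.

Ratio test on column s_2 — row 1: entry -2/3 ≤ 0; row 2: (7/3)/(1/3) = 7; row 3: entry -1/12 ≤ 0. Minimum is 7 at row 2 (x3 leaves); pivot element 1/3.
Pivot on row 2; the z-row RHS becomes 347/6 − (-5/12)·7 = 243/4.

243/4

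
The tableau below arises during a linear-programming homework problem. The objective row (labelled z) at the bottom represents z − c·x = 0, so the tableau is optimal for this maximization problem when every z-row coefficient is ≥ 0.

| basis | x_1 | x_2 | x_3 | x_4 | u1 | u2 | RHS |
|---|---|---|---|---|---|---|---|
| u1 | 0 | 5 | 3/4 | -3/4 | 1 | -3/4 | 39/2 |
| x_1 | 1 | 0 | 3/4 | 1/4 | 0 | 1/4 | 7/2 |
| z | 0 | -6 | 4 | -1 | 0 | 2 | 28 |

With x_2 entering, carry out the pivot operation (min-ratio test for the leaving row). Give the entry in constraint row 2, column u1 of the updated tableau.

Ratio test on column x_2 — row 1: (39/2)/5 = 39/10; row 2: entry 0 ≤ 0. Minimum is 39/10 at row 1 (u1 leaves); pivot element 5.
Divide row 1 by 5; eliminate column x_2 from the other rows.
Row 2 update in column u1: 0 − 0·(1/5) = 0.

0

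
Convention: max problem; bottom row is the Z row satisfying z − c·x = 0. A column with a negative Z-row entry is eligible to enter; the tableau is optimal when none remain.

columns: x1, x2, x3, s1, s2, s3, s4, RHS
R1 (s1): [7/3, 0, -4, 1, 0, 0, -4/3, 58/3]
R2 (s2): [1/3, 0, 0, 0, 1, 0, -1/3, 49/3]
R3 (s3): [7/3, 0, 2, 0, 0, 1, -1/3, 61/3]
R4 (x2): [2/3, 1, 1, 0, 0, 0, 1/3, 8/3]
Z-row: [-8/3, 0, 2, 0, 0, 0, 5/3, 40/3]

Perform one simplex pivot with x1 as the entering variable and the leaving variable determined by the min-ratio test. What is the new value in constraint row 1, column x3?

-15/2

Ratio test on column x1 — row 1: (58/3)/(7/3) = 58/7; row 2: (49/3)/(1/3) = 49; row 3: (61/3)/(7/3) = 61/7; row 4: (8/3)/(2/3) = 4. Minimum is 4 at row 4 (x2 leaves); pivot element 2/3.
Divide row 4 by 2/3; eliminate column x1 from the other rows.
Row 1 update in column x3: -4 − (7/3)·(3/2) = -15/2.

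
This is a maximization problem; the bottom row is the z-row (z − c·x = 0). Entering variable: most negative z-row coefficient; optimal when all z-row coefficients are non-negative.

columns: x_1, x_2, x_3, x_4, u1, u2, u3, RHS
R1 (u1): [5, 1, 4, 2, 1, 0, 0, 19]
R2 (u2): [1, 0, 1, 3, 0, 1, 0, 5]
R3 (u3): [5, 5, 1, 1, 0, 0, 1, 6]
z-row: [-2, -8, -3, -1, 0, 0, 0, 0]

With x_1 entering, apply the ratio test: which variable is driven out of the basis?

u3

Column x_1 entries and ratios — u1: 19/5 = 19/5; u2: 5/1 = 5; u3: 6/5 = 6/5.
Smallest ratio is 6/5 in the row of u3, so u3 leaves.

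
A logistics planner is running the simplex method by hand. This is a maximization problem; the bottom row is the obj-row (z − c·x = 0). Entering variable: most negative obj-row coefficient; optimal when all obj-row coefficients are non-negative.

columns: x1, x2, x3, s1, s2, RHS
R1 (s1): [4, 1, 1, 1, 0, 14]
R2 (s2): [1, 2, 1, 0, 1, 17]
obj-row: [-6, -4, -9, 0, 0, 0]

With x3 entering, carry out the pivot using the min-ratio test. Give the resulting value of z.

Ratio test on column x3 — row 1: 14/1 = 14; row 2: 17/1 = 17. Minimum is 14 at row 1 (s1 leaves); pivot element 1.
Pivot on row 1; the obj-row RHS becomes 0 − (-9)·14 = 126.

126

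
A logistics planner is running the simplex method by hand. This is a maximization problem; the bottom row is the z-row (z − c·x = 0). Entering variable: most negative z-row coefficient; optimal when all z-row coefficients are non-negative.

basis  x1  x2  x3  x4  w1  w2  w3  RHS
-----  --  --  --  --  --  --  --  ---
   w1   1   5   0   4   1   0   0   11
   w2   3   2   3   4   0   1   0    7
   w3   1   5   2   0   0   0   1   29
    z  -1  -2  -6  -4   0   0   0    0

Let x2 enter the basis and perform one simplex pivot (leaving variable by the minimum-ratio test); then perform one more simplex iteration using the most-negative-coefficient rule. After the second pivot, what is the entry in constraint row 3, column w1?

-11/15

Ratio test on column x2 — row 1: 11/5 = 11/5; row 2: 7/2 = 7/2; row 3: 29/5 = 29/5. Minimum is 11/5 at row 1 (w1 leaves); pivot element 5.
Divide row 1 by 5; eliminate column x2 from the other rows.
Second iteration: most negative z-row entry is -6 in column x3, so x3 enters.
Ratio test on column x3 — row 1: entry 0 ≤ 0; row 2: (13/5)/3 = 13/15; row 3: 18/2 = 9. Minimum is 13/15 at row 2 (w2 leaves); pivot element 3.
Divide row 2 by 3; eliminate column x3 from the other rows.
After both pivots, the entry at constraint row 3, column w1 is -11/15.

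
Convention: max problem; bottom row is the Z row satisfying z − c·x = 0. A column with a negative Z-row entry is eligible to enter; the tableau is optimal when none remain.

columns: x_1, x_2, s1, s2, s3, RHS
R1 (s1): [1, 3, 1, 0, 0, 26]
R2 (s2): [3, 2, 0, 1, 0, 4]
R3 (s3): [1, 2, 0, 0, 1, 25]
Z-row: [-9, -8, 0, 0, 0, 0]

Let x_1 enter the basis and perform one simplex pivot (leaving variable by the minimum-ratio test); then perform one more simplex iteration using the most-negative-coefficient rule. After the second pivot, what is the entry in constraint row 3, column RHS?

21

Ratio test on column x_1 — row 1: 26/1 = 26; row 2: 4/3 = 4/3; row 3: 25/1 = 25. Minimum is 4/3 at row 2 (s2 leaves); pivot element 3.
Divide row 2 by 3; eliminate column x_1 from the other rows.
Second iteration: most negative Z-row entry is -2 in column x_2, so x_2 enters.
Ratio test on column x_2 — row 1: (74/3)/(7/3) = 74/7; row 2: (4/3)/(2/3) = 2; row 3: (71/3)/(4/3) = 71/4. Minimum is 2 at row 2 (x_1 leaves); pivot element 2/3.
Divide row 2 by 2/3; eliminate column x_2 from the other rows.
After both pivots, the entry at constraint row 3, column RHS is 21.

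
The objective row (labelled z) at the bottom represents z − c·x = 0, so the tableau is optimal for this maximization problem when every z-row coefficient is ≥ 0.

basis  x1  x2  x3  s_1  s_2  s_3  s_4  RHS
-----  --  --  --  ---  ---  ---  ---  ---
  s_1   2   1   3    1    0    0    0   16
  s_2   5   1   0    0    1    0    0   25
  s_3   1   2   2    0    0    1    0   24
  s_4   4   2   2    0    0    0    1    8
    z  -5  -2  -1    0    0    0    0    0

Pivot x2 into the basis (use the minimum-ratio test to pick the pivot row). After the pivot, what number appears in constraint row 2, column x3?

Ratio test on column x2 — row 1: 16/1 = 16; row 2: 25/1 = 25; row 3: 24/2 = 12; row 4: 8/2 = 4. Minimum is 4 at row 4 (s_4 leaves); pivot element 2.
Divide row 4 by 2; eliminate column x2 from the other rows.
Row 2 update in column x3: 0 − 1·1 = -1.

-1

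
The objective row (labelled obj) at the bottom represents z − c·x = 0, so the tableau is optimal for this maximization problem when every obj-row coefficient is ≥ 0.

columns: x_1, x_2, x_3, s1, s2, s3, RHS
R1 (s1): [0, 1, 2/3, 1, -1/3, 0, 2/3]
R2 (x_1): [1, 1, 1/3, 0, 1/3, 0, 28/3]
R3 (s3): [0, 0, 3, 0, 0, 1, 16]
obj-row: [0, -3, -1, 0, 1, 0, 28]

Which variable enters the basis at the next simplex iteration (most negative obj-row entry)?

x_2

Negative obj-row entries: x_2: -3, x_3: -1.
The most negative is -3 in column x_2, so x_2 enters.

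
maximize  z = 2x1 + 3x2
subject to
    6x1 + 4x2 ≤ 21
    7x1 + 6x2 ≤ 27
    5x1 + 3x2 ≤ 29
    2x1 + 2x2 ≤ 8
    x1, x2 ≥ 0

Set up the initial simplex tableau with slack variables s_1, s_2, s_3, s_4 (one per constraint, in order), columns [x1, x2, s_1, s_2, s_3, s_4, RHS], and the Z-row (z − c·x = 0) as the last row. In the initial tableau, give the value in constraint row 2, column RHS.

The RHS of constraint 2 is b_2 = 27.

27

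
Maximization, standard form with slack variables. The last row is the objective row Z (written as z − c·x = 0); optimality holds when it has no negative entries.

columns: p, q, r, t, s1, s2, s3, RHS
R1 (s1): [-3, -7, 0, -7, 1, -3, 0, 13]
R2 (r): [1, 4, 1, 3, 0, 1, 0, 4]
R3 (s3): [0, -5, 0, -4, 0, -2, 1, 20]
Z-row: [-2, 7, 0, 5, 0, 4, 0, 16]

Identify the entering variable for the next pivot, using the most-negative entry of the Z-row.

p

Negative Z-row entries: p: -2.
The most negative is -2 in column p, so p enters.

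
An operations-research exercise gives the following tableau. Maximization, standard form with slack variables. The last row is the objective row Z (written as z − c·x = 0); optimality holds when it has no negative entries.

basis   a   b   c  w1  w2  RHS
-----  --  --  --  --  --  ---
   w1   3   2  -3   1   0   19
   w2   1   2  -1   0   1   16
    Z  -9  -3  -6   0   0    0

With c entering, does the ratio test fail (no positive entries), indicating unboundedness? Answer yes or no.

yes

Every constraint-row entry in column c is ≤ 0, so increasing c is unbounded.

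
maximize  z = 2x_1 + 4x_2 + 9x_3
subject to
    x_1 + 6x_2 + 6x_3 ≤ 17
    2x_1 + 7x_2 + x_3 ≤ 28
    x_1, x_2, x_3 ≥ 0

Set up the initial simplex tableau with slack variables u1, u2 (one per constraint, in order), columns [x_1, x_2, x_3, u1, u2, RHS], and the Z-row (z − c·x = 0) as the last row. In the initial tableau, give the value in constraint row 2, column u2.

Slack u2 belongs to constraint 2; its column is the unit vector e_2, so the entry in row 2 is 1.

1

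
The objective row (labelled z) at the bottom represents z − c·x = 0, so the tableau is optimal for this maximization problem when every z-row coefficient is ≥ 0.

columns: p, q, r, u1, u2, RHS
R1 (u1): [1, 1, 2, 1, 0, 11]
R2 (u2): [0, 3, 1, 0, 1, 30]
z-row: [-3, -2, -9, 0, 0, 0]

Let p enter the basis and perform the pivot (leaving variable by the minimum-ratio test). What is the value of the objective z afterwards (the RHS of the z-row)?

33

Ratio test on column p — row 1: 11/1 = 11; row 2: entry 0 ≤ 0. Minimum is 11 at row 1 (u1 leaves); pivot element 1.
Pivot on row 1; the z-row RHS becomes 0 − (-3)·11 = 33.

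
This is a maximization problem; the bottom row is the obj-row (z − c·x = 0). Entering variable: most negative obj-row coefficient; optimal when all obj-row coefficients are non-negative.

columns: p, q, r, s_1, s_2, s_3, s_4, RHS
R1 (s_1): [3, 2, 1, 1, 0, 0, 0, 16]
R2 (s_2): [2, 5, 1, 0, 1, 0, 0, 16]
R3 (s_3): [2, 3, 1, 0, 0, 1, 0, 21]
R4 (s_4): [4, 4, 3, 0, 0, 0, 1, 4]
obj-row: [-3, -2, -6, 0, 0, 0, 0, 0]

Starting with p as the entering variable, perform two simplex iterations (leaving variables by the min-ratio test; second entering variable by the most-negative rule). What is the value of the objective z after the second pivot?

8

Ratio test on column p — row 1: 16/3 = 16/3; row 2: 16/2 = 8; row 3: 21/2 = 21/2; row 4: 4/4 = 1. Minimum is 1 at row 4 (s_4 leaves); pivot element 4.
Pivot on row 4; the obj-row RHS becomes 0 − (-3)·1 = 3.
Next entering variable (most negative obj-row entry -15/4): r.
Ratio test on column r — row 1: entry -5/4 ≤ 0; row 2: entry -1/2 ≤ 0; row 3: entry -1/2 ≤ 0; row 4: 1/(3/4) = 4/3. Minimum is 4/3 at row 4 (p leaves); pivot element 3/4.
After the second pivot the obj-row RHS is 3 − (-15/4)·(4/3) = 8.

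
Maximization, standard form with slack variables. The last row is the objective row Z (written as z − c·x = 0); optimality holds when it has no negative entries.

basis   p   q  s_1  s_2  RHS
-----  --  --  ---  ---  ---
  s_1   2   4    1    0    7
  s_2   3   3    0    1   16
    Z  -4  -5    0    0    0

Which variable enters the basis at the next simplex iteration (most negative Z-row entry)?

q

Negative Z-row entries: p: -4, q: -5.
The most negative is -5 in column q, so q enters.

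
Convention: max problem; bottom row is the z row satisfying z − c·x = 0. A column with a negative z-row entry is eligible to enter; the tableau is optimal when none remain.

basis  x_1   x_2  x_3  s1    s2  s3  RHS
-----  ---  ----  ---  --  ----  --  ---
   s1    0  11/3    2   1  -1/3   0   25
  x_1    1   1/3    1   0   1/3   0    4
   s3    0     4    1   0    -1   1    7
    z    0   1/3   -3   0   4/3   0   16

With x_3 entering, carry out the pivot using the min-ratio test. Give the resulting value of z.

28

Ratio test on column x_3 — row 1: 25/2 = 25/2; row 2: 4/1 = 4; row 3: 7/1 = 7. Minimum is 4 at row 2 (x_1 leaves); pivot element 1.
Pivot on row 2; the z-row RHS becomes 16 − (-3)·4 = 28.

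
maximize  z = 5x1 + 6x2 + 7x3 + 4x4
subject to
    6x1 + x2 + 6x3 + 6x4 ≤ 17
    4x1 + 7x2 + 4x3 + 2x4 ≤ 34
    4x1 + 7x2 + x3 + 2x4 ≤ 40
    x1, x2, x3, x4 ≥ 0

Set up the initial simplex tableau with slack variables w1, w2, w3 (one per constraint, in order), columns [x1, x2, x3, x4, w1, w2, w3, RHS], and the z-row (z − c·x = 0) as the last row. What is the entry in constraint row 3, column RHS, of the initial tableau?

The RHS of constraint 3 is b_3 = 40.

40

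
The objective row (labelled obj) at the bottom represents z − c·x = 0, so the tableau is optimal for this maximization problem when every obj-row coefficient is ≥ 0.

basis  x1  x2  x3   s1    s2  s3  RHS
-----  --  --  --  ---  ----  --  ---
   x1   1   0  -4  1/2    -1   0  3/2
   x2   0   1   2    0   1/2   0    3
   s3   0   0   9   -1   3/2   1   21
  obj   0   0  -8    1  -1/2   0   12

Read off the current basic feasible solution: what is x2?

3

x2 is basic (row 2); its value is the RHS of that row, 3.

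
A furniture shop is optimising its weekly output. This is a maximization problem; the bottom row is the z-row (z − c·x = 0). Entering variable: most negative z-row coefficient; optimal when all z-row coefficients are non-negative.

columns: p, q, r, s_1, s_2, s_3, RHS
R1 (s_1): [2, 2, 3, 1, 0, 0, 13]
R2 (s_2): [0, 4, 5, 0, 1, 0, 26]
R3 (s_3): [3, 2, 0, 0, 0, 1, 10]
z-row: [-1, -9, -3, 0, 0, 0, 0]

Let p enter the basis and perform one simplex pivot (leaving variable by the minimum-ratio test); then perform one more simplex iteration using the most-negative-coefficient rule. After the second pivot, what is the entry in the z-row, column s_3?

9/2

Ratio test on column p — row 1: 13/2 = 13/2; row 2: entry 0 ≤ 0; row 3: 10/3 = 10/3. Minimum is 10/3 at row 3 (s_3 leaves); pivot element 3.
Divide row 3 by 3; eliminate column p from the other rows.
Second iteration: most negative z-row entry is -25/3 in column q, so q enters.
Ratio test on column q — row 1: (19/3)/(2/3) = 19/2; row 2: 26/4 = 13/2; row 3: (10/3)/(2/3) = 5. Minimum is 5 at row 3 (p leaves); pivot element 2/3.
Divide row 3 by 2/3; eliminate column q from the other rows.
After both pivots, the entry at the z-row, column s_3 is 9/2.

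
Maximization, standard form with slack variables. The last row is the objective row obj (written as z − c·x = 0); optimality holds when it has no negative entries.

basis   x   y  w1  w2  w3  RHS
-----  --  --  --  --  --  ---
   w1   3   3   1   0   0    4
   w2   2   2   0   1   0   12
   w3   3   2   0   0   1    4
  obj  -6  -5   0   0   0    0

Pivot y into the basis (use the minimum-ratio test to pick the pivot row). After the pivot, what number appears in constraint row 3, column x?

Ratio test on column y — row 1: 4/3 = 4/3; row 2: 12/2 = 6; row 3: 4/2 = 2. Minimum is 4/3 at row 1 (w1 leaves); pivot element 3.
Divide row 1 by 3; eliminate column y from the other rows.
Row 3 update in column x: 3 − 2·1 = 1.

1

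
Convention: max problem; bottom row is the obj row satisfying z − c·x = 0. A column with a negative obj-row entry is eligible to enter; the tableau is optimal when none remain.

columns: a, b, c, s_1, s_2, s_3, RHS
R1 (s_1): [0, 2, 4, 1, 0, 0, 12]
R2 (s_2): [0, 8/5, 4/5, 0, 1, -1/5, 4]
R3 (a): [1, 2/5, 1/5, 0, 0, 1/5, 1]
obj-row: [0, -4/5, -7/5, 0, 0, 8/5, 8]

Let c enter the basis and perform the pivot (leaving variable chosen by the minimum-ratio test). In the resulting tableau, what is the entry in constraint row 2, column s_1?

Ratio test on column c — row 1: 12/4 = 3; row 2: 4/(4/5) = 5; row 3: 1/(1/5) = 5. Minimum is 3 at row 1 (s_1 leaves); pivot element 4.
Divide row 1 by 4; eliminate column c from the other rows.
Row 2 update in column s_1: 0 − (4/5)·(1/4) = -1/5.

-1/5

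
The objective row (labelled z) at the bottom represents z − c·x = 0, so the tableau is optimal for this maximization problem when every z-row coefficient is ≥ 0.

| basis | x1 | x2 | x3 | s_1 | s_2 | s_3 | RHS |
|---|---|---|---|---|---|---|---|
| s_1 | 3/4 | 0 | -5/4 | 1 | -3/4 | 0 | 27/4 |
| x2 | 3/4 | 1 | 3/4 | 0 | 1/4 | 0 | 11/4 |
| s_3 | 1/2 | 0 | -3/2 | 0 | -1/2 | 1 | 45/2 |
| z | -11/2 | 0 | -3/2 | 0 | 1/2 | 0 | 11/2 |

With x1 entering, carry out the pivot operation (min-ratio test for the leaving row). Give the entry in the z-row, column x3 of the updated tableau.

4

Ratio test on column x1 — row 1: (27/4)/(3/4) = 9; row 2: (11/4)/(3/4) = 11/3; row 3: (45/2)/(1/2) = 45. Minimum is 11/3 at row 2 (x2 leaves); pivot element 3/4.
Divide row 2 by 3/4; eliminate column x1 from the other rows.
z-row update in column x3: -3/2 − (-11/2)·1 = 4.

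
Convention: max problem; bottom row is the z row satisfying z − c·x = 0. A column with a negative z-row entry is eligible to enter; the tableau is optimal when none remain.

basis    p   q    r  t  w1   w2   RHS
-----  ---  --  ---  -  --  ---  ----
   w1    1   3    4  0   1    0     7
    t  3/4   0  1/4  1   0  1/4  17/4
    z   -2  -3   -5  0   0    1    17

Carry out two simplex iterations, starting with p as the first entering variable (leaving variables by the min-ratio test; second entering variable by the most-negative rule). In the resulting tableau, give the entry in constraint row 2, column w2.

4/11

Ratio test on column p — row 1: 7/1 = 7; row 2: (17/4)/(3/4) = 17/3. Minimum is 17/3 at row 2 (t leaves); pivot element 3/4.
Divide row 2 by 3/4; eliminate column p from the other rows.
Second iteration: most negative z-row entry is -13/3 in column r, so r enters.
Ratio test on column r — row 1: (4/3)/(11/3) = 4/11; row 2: (17/3)/(1/3) = 17. Minimum is 4/11 at row 1 (w1 leaves); pivot element 11/3.
Divide row 1 by 11/3; eliminate column r from the other rows.
After both pivots, the entry at constraint row 2, column w2 is 4/11.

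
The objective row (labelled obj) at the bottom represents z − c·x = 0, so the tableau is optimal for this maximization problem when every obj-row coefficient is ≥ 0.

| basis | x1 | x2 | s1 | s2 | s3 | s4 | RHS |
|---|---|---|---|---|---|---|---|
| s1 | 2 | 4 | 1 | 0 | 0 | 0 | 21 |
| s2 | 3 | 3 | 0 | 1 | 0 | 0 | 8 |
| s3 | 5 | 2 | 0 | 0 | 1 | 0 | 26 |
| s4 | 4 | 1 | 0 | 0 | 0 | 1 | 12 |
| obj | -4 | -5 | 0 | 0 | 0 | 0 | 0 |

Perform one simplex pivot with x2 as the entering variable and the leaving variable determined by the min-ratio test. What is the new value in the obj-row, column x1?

1

Ratio test on column x2 — row 1: 21/4 = 21/4; row 2: 8/3 = 8/3; row 3: 26/2 = 13; row 4: 12/1 = 12. Minimum is 8/3 at row 2 (s2 leaves); pivot element 3.
Divide row 2 by 3; eliminate column x2 from the other rows.
obj-row update in column x1: -4 − (-5)·1 = 1.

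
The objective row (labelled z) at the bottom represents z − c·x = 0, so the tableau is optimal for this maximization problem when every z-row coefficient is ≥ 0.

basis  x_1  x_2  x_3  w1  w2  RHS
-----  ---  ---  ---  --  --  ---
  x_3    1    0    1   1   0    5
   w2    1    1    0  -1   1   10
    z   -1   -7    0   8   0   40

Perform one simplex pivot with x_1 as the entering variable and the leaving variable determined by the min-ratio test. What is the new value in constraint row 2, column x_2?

Ratio test on column x_1 — row 1: 5/1 = 5; row 2: 10/1 = 10. Minimum is 5 at row 1 (x_3 leaves); pivot element 1.
Divide row 1 by 1; eliminate column x_1 from the other rows.
Row 2 update in column x_2: 1 − 1·0 = 1.

1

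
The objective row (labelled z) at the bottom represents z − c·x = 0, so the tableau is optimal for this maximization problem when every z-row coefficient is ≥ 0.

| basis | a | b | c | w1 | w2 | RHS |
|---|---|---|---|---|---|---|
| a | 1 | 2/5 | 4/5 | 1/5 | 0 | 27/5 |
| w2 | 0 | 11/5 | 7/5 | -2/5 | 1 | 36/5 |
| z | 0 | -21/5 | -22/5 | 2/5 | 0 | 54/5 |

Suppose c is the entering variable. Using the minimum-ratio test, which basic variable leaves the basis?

Column c entries and ratios — a: (27/5)/(4/5) = 27/4; w2: (36/5)/(7/5) = 36/7.
Smallest ratio is 36/7 in the row of w2, so w2 leaves.

w2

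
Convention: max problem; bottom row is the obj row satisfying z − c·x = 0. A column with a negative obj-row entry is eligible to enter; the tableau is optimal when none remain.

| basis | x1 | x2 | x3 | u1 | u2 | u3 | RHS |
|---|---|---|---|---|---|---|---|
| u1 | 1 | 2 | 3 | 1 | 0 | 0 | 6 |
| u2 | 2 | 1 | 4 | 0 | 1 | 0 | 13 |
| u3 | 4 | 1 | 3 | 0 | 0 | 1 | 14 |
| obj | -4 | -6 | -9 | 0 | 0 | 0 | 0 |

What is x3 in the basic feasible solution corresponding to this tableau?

0

x3 is not in the basis, so in the current basic feasible solution x3 = 0.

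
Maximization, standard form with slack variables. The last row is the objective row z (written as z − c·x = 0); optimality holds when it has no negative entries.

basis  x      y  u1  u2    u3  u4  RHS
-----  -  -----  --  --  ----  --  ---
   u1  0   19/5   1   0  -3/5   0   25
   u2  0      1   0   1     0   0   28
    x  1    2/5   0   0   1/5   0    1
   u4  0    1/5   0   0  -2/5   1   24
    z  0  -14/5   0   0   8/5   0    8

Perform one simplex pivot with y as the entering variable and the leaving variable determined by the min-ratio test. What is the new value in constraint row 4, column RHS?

Ratio test on column y — row 1: 25/(19/5) = 125/19; row 2: 28/1 = 28; row 3: 1/(2/5) = 5/2; row 4: 24/(1/5) = 120. Minimum is 5/2 at row 3 (x leaves); pivot element 2/5.
Divide row 3 by 2/5; eliminate column y from the other rows.
Row 4 update in column RHS: 24 − (1/5)·(5/2) = 47/2.

47/2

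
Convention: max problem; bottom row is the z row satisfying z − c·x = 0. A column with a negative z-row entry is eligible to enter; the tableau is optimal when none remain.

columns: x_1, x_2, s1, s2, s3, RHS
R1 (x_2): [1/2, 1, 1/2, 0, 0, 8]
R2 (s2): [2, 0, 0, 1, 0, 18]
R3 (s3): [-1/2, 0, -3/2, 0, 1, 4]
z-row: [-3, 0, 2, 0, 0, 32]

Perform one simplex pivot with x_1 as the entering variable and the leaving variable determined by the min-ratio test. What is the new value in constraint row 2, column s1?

Ratio test on column x_1 — row 1: 8/(1/2) = 16; row 2: 18/2 = 9; row 3: entry -1/2 ≤ 0. Minimum is 9 at row 2 (s2 leaves); pivot element 2.
Divide row 2 by 2; eliminate column x_1 from the other rows.
In the new row 2, the s1 entry is the old entry divided by the pivot: 0/2 = 0.

0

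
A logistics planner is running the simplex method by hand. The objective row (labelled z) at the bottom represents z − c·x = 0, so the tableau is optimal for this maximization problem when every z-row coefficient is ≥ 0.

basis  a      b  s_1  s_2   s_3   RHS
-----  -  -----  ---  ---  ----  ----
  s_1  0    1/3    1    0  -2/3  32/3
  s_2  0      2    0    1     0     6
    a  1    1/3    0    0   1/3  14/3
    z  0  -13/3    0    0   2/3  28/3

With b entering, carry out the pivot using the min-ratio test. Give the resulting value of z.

67/3

Ratio test on column b — row 1: (32/3)/(1/3) = 32; row 2: 6/2 = 3; row 3: (14/3)/(1/3) = 14. Minimum is 3 at row 2 (s_2 leaves); pivot element 2.
Pivot on row 2; the z-row RHS becomes 28/3 − (-13/3)·3 = 67/3.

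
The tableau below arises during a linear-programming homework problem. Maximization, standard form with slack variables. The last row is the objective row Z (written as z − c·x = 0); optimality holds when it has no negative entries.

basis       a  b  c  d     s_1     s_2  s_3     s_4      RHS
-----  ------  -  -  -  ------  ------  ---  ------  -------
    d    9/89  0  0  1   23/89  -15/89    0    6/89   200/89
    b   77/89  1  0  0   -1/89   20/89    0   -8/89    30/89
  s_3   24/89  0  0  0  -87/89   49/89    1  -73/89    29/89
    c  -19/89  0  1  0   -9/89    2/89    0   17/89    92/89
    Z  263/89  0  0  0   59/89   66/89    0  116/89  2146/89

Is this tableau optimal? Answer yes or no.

yes

Every Z-row coefficient is ≥ 0, so the tableau is optimal.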